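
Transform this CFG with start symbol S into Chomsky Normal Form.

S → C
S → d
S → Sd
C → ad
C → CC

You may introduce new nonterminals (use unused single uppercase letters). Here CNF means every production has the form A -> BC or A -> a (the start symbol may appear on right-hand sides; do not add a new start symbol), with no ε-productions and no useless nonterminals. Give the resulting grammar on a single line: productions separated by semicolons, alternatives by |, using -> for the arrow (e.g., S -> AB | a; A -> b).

S -> d | AB | CC | SB; A -> a; B -> d; C -> AB | CC

No ε-productions.
After unit-elimination: S -> d | CC | Sd | ad; C -> CC | ad.
TERM: introduce A -> a, B -> d and substitute in every rule of length ≥2.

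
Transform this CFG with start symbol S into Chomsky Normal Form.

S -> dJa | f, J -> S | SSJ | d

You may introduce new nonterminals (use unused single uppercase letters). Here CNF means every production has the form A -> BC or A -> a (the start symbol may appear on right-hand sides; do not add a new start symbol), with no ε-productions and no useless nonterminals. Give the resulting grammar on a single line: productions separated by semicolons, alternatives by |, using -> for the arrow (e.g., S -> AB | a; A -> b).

S -> f | AE; A -> d; B -> a; C -> JB; D -> SJ; E -> JB; J -> d | f | AC | SD

No ε-productions.
After unit-elimination: S -> f | dJa; J -> d | f | SSJ | dJa.
TERM: introduce B -> a, A -> d and substitute in every rule of length ≥2.
BIN: J -> AJB becomes J -> AC, C -> JB; J -> SSJ becomes J -> SD, D -> SJ; S -> AJB becomes S -> AE, E -> JB.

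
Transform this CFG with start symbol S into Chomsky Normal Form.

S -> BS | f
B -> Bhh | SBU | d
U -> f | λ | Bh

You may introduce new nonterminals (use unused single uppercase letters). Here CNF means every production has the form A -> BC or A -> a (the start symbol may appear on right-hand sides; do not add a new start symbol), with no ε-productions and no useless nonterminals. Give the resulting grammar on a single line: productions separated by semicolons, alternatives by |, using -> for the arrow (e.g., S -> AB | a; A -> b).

Nullable: {U}; after ε-elimination: S -> f | BS; B -> d | SB | Bhh | SBU; U -> f | Bh.
No unit productions to eliminate.
TERM: introduce A -> h and substitute in every rule of length ≥2.
BIN: B -> BAA becomes B -> BC, C -> AA; B -> SBU becomes B -> SD, D -> BU.

S -> f | BS; A -> h; B -> d | BC | SB | SD; C -> AA; D -> BU; U -> f | BA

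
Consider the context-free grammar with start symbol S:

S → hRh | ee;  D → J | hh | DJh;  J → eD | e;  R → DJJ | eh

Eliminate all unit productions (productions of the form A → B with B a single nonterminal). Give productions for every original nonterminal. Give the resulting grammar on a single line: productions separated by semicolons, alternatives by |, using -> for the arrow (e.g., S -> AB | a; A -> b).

Unit productions: D->J.
Unit pairs (A ⇒* B via units): (D,J).
S: inherits non-unit rules of {S} → ee | hRh.
D: inherits non-unit rules of {D, J} → DJh | e | eD | hh.
J: inherits non-unit rules of {J} → e | eD.
R: inherits non-unit rules of {R} → DJJ | eh.

S -> ee | hRh; D -> e | eD | hh | DJh; J -> e | eD; R -> eh | DJJ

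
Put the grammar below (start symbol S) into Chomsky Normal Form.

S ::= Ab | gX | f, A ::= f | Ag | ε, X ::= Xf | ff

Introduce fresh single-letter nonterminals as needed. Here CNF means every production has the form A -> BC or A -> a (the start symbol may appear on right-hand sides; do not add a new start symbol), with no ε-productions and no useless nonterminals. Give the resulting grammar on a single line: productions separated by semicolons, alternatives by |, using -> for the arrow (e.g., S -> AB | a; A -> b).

Nullable: {A}; after ε-elimination: S -> b | f | Ab | gX; A -> f | g | Ag; X -> Xf | ff.
No unit productions to eliminate.
TERM: introduce C -> b, D -> f, B -> g and substitute in every rule of length ≥2.

S -> b | f | AC | BX; A -> f | g | AB; B -> g; C -> b; D -> f; X -> DD | XD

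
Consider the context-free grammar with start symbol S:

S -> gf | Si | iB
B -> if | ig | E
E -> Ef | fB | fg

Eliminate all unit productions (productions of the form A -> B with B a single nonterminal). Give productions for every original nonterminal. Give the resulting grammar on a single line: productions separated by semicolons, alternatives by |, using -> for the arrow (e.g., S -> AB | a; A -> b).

Unit productions: B->E.
Unit pairs (A ⇒* B via units): (B,E).
S: inherits non-unit rules of {S} → Si | gf | iB.
B: inherits non-unit rules of {B, E} → Ef | fB | fg | if | ig.
E: inherits non-unit rules of {E} → Ef | fB | fg.

S -> Si | gf | iB; B -> Ef | fB | fg | if | ig; E -> Ef | fB | fg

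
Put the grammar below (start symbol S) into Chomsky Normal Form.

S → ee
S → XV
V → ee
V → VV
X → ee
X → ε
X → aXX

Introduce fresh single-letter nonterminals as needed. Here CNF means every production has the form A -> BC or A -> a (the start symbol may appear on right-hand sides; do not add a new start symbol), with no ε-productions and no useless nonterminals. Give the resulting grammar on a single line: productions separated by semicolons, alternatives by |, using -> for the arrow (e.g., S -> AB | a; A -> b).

Nullable: {X}; after ε-elimination: S -> V | XV | ee; V -> VV | ee; X -> a | aX | ee | aXX.
After unit-elimination: S -> VV | XV | ee; V -> VV | ee; X -> a | aX | ee | aXX.
TERM: introduce B -> a, A -> e and substitute in every rule of length ≥2.
BIN: X -> BXX becomes X -> BC, C -> XX.

S -> AA | VV | XV; A -> e; B -> a; C -> XX; V -> AA | VV; X -> a | AA | BC | BX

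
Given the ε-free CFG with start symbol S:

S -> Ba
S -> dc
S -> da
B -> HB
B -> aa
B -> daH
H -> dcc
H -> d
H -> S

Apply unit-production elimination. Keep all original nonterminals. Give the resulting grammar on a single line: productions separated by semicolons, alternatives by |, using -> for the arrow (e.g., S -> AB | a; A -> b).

S -> Ba | da | dc; B -> HB | aa | daH; H -> d | Ba | da | dc | dcc

Unit productions: H->S.
Unit pairs (A ⇒* B via units): (H,S).
S: inherits non-unit rules of {S} → Ba | da | dc.
B: inherits non-unit rules of {B} → HB | aa | daH.
H: inherits non-unit rules of {H, S} → Ba | d | da | dc | dcc.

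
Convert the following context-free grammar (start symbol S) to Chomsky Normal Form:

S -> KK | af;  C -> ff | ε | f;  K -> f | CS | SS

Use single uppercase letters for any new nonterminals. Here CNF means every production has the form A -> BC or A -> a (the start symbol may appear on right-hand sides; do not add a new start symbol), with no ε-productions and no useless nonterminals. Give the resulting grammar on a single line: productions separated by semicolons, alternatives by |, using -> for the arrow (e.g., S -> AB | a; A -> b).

S -> BA | KK; A -> f; B -> a; C -> f | AA; K -> f | BA | CS | KK | SS

Nullable: {C}; after ε-elimination: S -> KK | af; C -> f | ff; K -> S | f | CS | SS.
After unit-elimination: S -> KK | af; C -> f | ff; K -> f | CS | KK | SS | af.
TERM: introduce B -> a, A -> f and substitute in every rule of length ≥2.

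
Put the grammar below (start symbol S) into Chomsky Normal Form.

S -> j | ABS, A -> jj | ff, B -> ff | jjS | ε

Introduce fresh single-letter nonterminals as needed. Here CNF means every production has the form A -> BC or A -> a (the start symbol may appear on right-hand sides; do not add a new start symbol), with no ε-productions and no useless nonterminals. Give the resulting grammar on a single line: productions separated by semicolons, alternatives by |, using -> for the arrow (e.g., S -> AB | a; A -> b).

Nullable: {B}; after ε-elimination: S -> j | AS | ABS; A -> ff | jj; B -> ff | jjS.
No unit productions to eliminate.
TERM: introduce C -> f, D -> j and substitute in every rule of length ≥2.
BIN: B -> DDS becomes B -> DE, E -> DS; S -> ABS becomes S -> AF, F -> BS.

S -> j | AF | AS; A -> CC | DD; B -> CC | DE; C -> f; D -> j; E -> DS; F -> BS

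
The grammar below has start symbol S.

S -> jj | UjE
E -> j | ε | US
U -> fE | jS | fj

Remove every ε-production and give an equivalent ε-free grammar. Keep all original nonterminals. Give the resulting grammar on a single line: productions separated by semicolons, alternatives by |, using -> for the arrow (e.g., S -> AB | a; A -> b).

S -> Uj | jj | UjE; E -> j | US; U -> f | fE | fj | jS

Nullable set: {E}.
S -> UjE: E nullable, giving Uj | UjE.
Drop E -> ε.
U -> fE: E nullable, giving f | fE.
Unchanged (no nullable symbols): S -> jj; E -> US; E -> j; U -> fj; U -> jS.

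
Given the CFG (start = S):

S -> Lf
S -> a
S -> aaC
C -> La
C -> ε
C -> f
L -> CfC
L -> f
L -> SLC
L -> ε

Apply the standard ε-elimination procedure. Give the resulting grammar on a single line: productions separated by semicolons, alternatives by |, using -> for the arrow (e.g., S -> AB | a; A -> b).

Nullable set: {C, L}.
S -> Lf: L nullable, giving Lf | f.
S -> aaC: C nullable, giving aa | aaC.
Drop C -> ε.
C -> La: L nullable, giving La | a.
Drop L -> ε.
L -> CfC: C, C nullable, giving Cf | CfC | f | fC.
L -> SLC: L, C nullable, giving S | SC | SL | SLC.
Unchanged (no nullable symbols): S -> a; C -> f; L -> f.

S -> a | f | Lf | aa | aaC; C -> a | f | La; L -> S | f | Cf | SC | SL | fC | CfC | SLC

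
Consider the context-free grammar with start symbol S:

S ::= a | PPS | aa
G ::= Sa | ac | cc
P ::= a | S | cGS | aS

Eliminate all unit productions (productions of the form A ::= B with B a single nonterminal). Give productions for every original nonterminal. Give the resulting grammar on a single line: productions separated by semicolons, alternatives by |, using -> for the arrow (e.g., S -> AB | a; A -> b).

Unit productions: P->S.
Unit pairs (A ⇒* B via units): (P,S).
S: inherits non-unit rules of {S} → PPS | a | aa.
G: inherits non-unit rules of {G} → Sa | ac | cc.
P: inherits non-unit rules of {P, S} → PPS | a | aS | aa | cGS.

S -> a | aa | PPS; G -> Sa | ac | cc; P -> a | aS | aa | PPS | cGS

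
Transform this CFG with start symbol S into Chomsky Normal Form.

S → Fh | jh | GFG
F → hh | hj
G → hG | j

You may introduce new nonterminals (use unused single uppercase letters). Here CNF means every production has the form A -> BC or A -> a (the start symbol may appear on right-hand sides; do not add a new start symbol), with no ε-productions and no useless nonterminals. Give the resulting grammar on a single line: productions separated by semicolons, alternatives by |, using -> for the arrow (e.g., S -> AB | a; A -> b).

S -> BA | FA | GC; A -> h; B -> j; C -> FG; F -> AA | AB; G -> j | AG

No ε-productions.
No unit productions to eliminate.
TERM: introduce A -> h, B -> j and substitute in every rule of length ≥2.
BIN: S -> GFG becomes S -> GC, C -> FG.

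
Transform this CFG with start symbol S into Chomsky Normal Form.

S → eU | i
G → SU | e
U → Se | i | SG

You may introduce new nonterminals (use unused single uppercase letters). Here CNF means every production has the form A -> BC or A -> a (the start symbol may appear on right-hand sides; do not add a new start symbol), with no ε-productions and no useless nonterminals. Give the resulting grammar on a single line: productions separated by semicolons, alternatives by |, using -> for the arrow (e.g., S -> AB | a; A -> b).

S -> i | AU; A -> e; G -> e | SU; U -> i | SA | SG

No ε-productions.
No unit productions to eliminate.
TERM: introduce A -> e and substitute in every rule of length ≥2.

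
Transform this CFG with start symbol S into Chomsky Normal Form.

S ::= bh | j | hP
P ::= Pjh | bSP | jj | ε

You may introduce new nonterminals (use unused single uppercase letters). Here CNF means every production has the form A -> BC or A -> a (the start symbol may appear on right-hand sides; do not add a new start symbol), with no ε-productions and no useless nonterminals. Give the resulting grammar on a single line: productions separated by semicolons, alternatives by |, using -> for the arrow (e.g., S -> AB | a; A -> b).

Nullable: {P}; after ε-elimination: S -> h | j | bh | hP; P -> bS | jh | jj | Pjh | bSP.
No unit productions to eliminate.
TERM: introduce C -> b, B -> h, A -> j and substitute in every rule of length ≥2.
BIN: P -> CSP becomes P -> CD, D -> SP; P -> PAB becomes P -> PE, E -> AB.

S -> h | j | BP | CB; A -> j; B -> h; C -> b; D -> SP; E -> AB; P -> AA | AB | CD | CS | PE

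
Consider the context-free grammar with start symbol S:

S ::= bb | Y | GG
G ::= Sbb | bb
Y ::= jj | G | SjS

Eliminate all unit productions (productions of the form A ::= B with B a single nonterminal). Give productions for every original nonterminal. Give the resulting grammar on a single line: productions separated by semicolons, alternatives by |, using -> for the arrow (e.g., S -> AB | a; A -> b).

S -> GG | bb | jj | Sbb | SjS; G -> bb | Sbb; Y -> bb | jj | Sbb | SjS

Unit productions: S->Y, Y->G.
Unit pairs (A ⇒* B via units): (S,G), (S,Y), (Y,G).
S: inherits non-unit rules of {G, S, Y} → GG | Sbb | SjS | bb | jj.
G: inherits non-unit rules of {G} → Sbb | bb.
Y: inherits non-unit rules of {G, Y} → Sbb | SjS | bb | jj.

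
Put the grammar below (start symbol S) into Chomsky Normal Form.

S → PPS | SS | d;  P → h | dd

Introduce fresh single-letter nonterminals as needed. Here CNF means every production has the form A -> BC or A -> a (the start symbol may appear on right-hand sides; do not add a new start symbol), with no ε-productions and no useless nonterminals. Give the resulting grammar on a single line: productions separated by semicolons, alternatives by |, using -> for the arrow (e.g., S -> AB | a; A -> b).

No ε-productions.
No unit productions to eliminate.
TERM: introduce A -> d and substitute in every rule of length ≥2.
BIN: S -> PPS becomes S -> PB, B -> PS.

S -> d | PB | SS; A -> d; B -> PS; P -> h | AA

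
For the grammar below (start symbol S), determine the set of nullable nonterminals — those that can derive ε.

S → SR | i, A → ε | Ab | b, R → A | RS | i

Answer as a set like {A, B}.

{A, R}

Directly nullable (have an ε-rule): {A}.
R is nullable via R -> A (every symbol on the right is already known nullable).
Not nullable: S — each has a terminal in every rule's right-hand side or depends on a non-nullable symbol.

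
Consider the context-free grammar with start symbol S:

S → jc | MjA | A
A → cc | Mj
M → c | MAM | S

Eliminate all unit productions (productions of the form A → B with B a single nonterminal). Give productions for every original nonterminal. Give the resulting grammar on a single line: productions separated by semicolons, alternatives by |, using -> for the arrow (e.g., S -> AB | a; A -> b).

S -> Mj | cc | jc | MjA; A -> Mj | cc; M -> c | Mj | cc | jc | MAM | MjA

Unit productions: M->S, S->A.
Unit pairs (A ⇒* B via units): (M,A), (M,S), (S,A).
S: inherits non-unit rules of {A, S} → Mj | MjA | cc | jc.
A: inherits non-unit rules of {A} → Mj | cc.
M: inherits non-unit rules of {A, M, S} → MAM | Mj | MjA | c | cc | jc.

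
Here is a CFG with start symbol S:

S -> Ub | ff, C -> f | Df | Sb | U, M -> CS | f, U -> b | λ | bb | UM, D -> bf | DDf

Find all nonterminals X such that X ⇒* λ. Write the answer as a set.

Directly nullable (have an ε-rule): {U}.
C is nullable via C -> U (every symbol on the right is already known nullable).
Not nullable: D, M, S — each has a terminal in every rule's right-hand side or depends on a non-nullable symbol.

{C, U}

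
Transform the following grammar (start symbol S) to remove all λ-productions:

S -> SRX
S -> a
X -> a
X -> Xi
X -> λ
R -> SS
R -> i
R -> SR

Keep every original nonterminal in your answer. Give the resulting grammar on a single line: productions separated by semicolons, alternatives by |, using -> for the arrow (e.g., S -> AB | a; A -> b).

S -> a | SR | SRX; R -> i | SR | SS; X -> a | i | Xi

Nullable set: {X}.
S -> SRX: X nullable, giving SR | SRX.
Drop X -> λ.
X -> Xi: X nullable, giving Xi | i.
Unchanged (no nullable symbols): S -> a; R -> SR; R -> SS; R -> i; X -> a.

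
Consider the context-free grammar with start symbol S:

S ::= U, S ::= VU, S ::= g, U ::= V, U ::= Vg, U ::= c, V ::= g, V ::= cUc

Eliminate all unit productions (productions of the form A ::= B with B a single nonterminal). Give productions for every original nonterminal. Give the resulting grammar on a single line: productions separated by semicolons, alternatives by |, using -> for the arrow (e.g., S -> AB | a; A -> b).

S -> c | g | VU | Vg | cUc; U -> c | g | Vg | cUc; V -> g | cUc

Unit productions: S->U, U->V.
Unit pairs (A ⇒* B via units): (S,U), (S,V), (U,V).
S: inherits non-unit rules of {S, U, V} → VU | Vg | c | cUc | g.
U: inherits non-unit rules of {U, V} → Vg | c | cUc | g.
V: inherits non-unit rules of {V} → cUc | g.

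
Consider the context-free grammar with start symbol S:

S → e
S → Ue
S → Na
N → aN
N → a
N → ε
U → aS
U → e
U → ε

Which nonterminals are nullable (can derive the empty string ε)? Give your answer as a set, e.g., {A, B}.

{N, U}

Directly nullable (have an ε-rule): {N, U}.
Not nullable: S — each has a terminal in every rule's right-hand side or depends on a non-nullable symbol.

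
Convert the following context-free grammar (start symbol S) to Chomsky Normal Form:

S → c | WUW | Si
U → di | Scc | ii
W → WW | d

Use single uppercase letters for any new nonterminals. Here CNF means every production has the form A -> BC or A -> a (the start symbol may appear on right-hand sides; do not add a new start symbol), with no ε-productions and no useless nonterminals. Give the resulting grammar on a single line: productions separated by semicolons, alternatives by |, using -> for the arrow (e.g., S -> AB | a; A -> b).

No ε-productions.
No unit productions to eliminate.
TERM: introduce B -> c, C -> d, A -> i and substitute in every rule of length ≥2.
BIN: S -> WUW becomes S -> WD, D -> UW; U -> SBB becomes U -> SE, E -> BB.

S -> c | SA | WD; A -> i; B -> c; C -> d; D -> UW; E -> BB; U -> AA | CA | SE; W -> d | WW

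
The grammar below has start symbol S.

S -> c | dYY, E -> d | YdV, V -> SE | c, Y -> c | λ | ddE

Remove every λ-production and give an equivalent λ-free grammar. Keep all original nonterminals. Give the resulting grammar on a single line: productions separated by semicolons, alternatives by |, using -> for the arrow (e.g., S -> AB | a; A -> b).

Nullable set: {Y}.
S -> dYY: Y, Y nullable, giving d | dY | dYY.
E -> YdV: Y nullable, giving YdV | dV.
Drop Y -> λ.
Unchanged (no nullable symbols): S -> c; E -> d; V -> SE; V -> c; Y -> c; Y -> ddE.

S -> c | d | dY | dYY; E -> d | dV | YdV; V -> c | SE; Y -> c | ddE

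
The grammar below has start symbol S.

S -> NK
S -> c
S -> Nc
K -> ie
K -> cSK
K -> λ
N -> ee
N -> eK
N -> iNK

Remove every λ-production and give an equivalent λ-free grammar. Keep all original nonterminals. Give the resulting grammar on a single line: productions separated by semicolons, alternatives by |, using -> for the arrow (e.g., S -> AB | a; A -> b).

S -> N | c | NK | Nc; K -> cS | ie | cSK; N -> e | eK | ee | iN | iNK

Nullable set: {K}.
S -> NK: K nullable, giving N | NK.
Drop K -> λ.
K -> cSK: K nullable, giving cS | cSK.
N -> eK: K nullable, giving e | eK.
N -> iNK: K nullable, giving iN | iNK.
Unchanged (no nullable symbols): S -> Nc; S -> c; K -> ie; N -> ee.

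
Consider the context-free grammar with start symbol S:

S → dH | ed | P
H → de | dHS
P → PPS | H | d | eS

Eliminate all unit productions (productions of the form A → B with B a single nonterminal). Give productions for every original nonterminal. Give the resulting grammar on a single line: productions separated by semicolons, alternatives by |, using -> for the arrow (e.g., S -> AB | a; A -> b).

Unit productions: P->H, S->P.
Unit pairs (A ⇒* B via units): (P,H), (S,H), (S,P).
S: inherits non-unit rules of {H, P, S} → PPS | d | dH | dHS | de | eS | ed.
H: inherits non-unit rules of {H} → dHS | de.
P: inherits non-unit rules of {H, P} → PPS | d | dHS | de | eS.

S -> d | dH | de | eS | ed | PPS | dHS; H -> de | dHS; P -> d | de | eS | PPS | dHS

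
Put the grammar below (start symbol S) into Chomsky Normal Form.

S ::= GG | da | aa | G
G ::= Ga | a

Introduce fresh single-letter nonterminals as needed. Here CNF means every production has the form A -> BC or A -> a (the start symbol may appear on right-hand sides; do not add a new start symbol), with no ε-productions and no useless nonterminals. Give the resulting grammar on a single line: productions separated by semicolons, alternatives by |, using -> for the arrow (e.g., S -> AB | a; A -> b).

No ε-productions.
After unit-elimination: S -> a | GG | Ga | aa | da; G -> a | Ga.
TERM: introduce A -> a, B -> d and substitute in every rule of length ≥2.

S -> a | AA | BA | GA | GG; A -> a; B -> d; G -> a | GA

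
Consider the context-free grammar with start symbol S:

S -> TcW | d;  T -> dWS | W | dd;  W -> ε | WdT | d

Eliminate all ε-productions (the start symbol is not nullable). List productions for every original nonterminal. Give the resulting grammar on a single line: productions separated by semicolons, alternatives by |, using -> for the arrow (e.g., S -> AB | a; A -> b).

Nullable set: {T, W}.
S -> TcW: T, W nullable, giving Tc | TcW | c | cW.
T -> W: W nullable, giving W.
T -> dWS: W nullable, giving dS | dWS.
Drop W -> ε.
W -> WdT: W, T nullable, giving Wd | WdT | d | dT.
Unchanged (no nullable symbols): S -> d; T -> dd; W -> d.

S -> c | d | Tc | cW | TcW; T -> W | dS | dd | dWS; W -> d | Wd | dT | WdT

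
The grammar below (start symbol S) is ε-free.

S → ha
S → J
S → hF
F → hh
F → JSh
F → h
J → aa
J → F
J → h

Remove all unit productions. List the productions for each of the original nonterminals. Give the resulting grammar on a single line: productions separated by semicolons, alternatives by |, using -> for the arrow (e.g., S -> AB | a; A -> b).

S -> h | aa | hF | ha | hh | JSh; F -> h | hh | JSh; J -> h | aa | hh | JSh

Unit productions: J->F, S->J.
Unit pairs (A ⇒* B via units): (J,F), (S,F), (S,J).
S: inherits non-unit rules of {F, J, S} → JSh | aa | h | hF | ha | hh.
F: inherits non-unit rules of {F} → JSh | h | hh.
J: inherits non-unit rules of {F, J} → JSh | aa | h | hh.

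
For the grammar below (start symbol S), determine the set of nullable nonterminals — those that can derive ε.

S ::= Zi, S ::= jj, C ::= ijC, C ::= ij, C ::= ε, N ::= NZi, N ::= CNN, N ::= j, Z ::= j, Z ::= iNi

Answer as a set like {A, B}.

Directly nullable (have an ε-rule): {C}.
Not nullable: N, S, Z — each has a terminal in every rule's right-hand side or depends on a non-nullable symbol.

{C}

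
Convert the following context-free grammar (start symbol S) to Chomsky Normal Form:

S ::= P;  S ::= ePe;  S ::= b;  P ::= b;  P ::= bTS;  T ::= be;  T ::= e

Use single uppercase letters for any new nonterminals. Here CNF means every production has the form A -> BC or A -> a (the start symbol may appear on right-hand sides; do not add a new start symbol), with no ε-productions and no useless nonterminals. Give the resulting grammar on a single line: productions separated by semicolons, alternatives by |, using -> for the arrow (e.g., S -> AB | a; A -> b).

No ε-productions.
After unit-elimination: S -> b | bTS | ePe; P -> b | bTS; T -> e | be.
TERM: introduce A -> b, B -> e and substitute in every rule of length ≥2.
BIN: P -> ATS becomes P -> AC, C -> TS; S -> ATS becomes S -> AD, D -> TS; S -> BPB becomes S -> BE, E -> PB.

S -> b | AD | BE; A -> b; B -> e; C -> TS; D -> TS; E -> PB; P -> b | AC; T -> e | AB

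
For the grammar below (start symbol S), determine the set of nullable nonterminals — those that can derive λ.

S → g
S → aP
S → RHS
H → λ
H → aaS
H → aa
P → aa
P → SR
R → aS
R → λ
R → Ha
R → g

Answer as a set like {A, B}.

Directly nullable (have an ε-rule): {H, R}.
Not nullable: P, S — each has a terminal in every rule's right-hand side or depends on a non-nullable symbol.

{H, R}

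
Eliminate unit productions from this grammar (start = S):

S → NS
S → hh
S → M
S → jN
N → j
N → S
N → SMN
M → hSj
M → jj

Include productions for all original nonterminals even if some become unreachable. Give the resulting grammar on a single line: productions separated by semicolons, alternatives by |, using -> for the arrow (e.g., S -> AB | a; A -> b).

Unit productions: N->S, S->M.
Unit pairs (A ⇒* B via units): (N,M), (N,S), (S,M).
S: inherits non-unit rules of {M, S} → NS | hSj | hh | jN | jj.
M: inherits non-unit rules of {M} → hSj | jj.
N: inherits non-unit rules of {M, N, S} → NS | SMN | hSj | hh | j | jN | jj.

S -> NS | hh | jN | jj | hSj; M -> jj | hSj; N -> j | NS | hh | jN | jj | SMN | hSj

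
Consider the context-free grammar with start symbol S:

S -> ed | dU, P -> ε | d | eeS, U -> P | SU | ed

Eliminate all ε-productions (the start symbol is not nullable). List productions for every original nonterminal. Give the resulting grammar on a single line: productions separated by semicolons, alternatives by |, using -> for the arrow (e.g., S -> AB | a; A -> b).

Nullable set: {P, U}.
S -> dU: U nullable, giving d | dU.
Drop P -> ε.
U -> P: P nullable, giving P.
U -> SU: U nullable, giving S | SU.
Unchanged (no nullable symbols): S -> ed; P -> d; P -> eeS; U -> ed.

S -> d | dU | ed; P -> d | eeS; U -> P | S | SU | ed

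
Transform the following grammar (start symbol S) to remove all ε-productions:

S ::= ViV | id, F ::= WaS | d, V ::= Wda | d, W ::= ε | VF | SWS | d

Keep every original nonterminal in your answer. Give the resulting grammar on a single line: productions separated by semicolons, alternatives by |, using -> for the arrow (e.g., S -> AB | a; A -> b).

Nullable set: {W}.
F -> WaS: W nullable, giving WaS | aS.
V -> Wda: W nullable, giving Wda | da.
Drop W -> ε.
W -> SWS: W nullable, giving SS | SWS.
Unchanged (no nullable symbols): S -> ViV; S -> id; F -> d; V -> d; W -> VF; W -> d.

S -> id | ViV; F -> d | aS | WaS; V -> d | da | Wda; W -> d | SS | VF | SWS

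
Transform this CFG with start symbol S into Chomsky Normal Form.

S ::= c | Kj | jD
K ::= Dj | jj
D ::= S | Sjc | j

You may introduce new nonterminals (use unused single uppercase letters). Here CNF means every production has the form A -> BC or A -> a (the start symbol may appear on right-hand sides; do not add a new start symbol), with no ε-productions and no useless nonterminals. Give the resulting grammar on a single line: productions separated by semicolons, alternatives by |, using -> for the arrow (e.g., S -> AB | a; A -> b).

S -> c | AD | KA; A -> j; B -> c; C -> AB; D -> c | j | AD | KA | SC; K -> AA | DA

No ε-productions.
After unit-elimination: S -> c | Kj | jD; D -> c | j | Kj | jD | Sjc; K -> Dj | jj.
TERM: introduce B -> c, A -> j and substitute in every rule of length ≥2.
BIN: D -> SAB becomes D -> SC, C -> AB.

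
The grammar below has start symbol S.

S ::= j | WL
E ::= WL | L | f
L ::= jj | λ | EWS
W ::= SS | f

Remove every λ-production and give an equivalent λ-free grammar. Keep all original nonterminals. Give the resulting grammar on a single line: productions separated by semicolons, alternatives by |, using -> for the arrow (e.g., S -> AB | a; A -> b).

S -> W | j | WL; E -> L | W | f | WL; L -> WS | jj | EWS; W -> f | SS

Nullable set: {E, L}.
S -> WL: L nullable, giving W | WL.
E -> L: L nullable, giving L.
E -> WL: L nullable, giving W | WL.
Drop L -> λ.
L -> EWS: E nullable, giving EWS | WS.
Unchanged (no nullable symbols): S -> j; E -> f; L -> jj; W -> SS; W -> f.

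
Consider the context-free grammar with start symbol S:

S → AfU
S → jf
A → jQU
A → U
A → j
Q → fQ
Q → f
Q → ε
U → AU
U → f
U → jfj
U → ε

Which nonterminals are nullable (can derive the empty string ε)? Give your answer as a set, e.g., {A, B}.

{A, Q, U}

Directly nullable (have an ε-rule): {Q, U}.
A is nullable via A -> U (every symbol on the right is already known nullable).
Not nullable: S — each has a terminal in every rule's right-hand side or depends on a non-nullable symbol.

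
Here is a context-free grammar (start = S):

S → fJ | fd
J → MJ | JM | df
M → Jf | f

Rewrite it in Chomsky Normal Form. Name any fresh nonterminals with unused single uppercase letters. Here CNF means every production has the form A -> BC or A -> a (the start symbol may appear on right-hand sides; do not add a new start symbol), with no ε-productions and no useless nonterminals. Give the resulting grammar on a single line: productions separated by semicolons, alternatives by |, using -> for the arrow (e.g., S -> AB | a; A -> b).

No ε-productions.
No unit productions to eliminate.
TERM: introduce A -> d, B -> f and substitute in every rule of length ≥2.

S -> BA | BJ; A -> d; B -> f; J -> AB | JM | MJ; M -> f | JB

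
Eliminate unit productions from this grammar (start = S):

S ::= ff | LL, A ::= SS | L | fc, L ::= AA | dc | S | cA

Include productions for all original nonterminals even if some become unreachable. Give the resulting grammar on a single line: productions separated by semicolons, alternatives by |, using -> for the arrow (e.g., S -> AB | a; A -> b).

Unit productions: A->L, L->S.
Unit pairs (A ⇒* B via units): (A,L), (A,S), (L,S).
S: inherits non-unit rules of {S} → LL | ff.
A: inherits non-unit rules of {A, L, S} → AA | LL | SS | cA | dc | fc | ff.
L: inherits non-unit rules of {L, S} → AA | LL | cA | dc | ff.

S -> LL | ff; A -> AA | LL | SS | cA | dc | fc | ff; L -> AA | LL | cA | dc | ff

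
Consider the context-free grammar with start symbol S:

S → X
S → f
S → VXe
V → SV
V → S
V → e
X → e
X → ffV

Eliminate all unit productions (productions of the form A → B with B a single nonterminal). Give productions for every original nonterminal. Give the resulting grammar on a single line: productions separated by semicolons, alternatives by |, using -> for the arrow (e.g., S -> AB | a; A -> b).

Unit productions: S->X, V->S.
Unit pairs (A ⇒* B via units): (S,X), (V,S), (V,X).
S: inherits non-unit rules of {S, X} → VXe | e | f | ffV.
V: inherits non-unit rules of {S, V, X} → SV | VXe | e | f | ffV.
X: inherits non-unit rules of {X} → e | ffV.

S -> e | f | VXe | ffV; V -> e | f | SV | VXe | ffV; X -> e | ffV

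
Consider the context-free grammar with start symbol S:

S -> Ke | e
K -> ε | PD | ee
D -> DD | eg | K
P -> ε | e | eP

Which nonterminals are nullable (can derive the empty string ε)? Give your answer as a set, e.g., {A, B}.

Directly nullable (have an ε-rule): {K, P}.
D is nullable via D -> K (every symbol on the right is already known nullable).
Not nullable: S — each has a terminal in every rule's right-hand side or depends on a non-nullable symbol.

{D, K, P}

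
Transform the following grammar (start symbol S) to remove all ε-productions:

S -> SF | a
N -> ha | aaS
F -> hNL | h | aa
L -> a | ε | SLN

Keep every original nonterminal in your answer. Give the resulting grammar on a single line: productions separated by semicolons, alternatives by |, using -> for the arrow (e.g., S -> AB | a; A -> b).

Nullable set: {L}.
F -> hNL: L nullable, giving hN | hNL.
Drop L -> ε.
L -> SLN: L nullable, giving SLN | SN.
Unchanged (no nullable symbols): S -> SF; S -> a; F -> aa; F -> h; L -> a; N -> aaS; N -> ha.

S -> a | SF; F -> h | aa | hN | hNL; L -> a | SN | SLN; N -> ha | aaS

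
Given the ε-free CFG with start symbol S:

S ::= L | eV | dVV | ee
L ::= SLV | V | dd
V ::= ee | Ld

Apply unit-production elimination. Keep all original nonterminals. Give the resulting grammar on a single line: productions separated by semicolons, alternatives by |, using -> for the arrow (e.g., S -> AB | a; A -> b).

S -> Ld | dd | eV | ee | SLV | dVV; L -> Ld | dd | ee | SLV; V -> Ld | ee

Unit productions: L->V, S->L.
Unit pairs (A ⇒* B via units): (L,V), (S,L), (S,V).
S: inherits non-unit rules of {L, S, V} → Ld | SLV | dVV | dd | eV | ee.
L: inherits non-unit rules of {L, V} → Ld | SLV | dd | ee.
V: inherits non-unit rules of {V} → Ld | ee.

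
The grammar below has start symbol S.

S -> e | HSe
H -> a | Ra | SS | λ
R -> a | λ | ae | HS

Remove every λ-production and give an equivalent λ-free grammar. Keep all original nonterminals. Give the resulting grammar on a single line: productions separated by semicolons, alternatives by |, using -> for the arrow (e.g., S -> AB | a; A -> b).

Nullable set: {H, R}.
S -> HSe: H nullable, giving HSe | Se.
Drop H -> λ.
H -> Ra: R nullable, giving Ra | a.
Drop R -> λ.
R -> HS: H nullable, giving HS | S.
Unchanged (no nullable symbols): S -> e; H -> SS; H -> a; R -> a; R -> ae.

S -> e | Se | HSe; H -> a | Ra | SS; R -> S | a | HS | ae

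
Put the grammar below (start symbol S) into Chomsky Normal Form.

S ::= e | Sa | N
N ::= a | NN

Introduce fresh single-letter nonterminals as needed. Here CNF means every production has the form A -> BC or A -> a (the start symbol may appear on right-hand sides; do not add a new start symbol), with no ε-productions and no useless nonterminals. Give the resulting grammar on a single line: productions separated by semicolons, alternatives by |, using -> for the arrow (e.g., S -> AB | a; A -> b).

No ε-productions.
After unit-elimination: S -> a | e | NN | Sa; N -> a | NN.
TERM: introduce A -> a and substitute in every rule of length ≥2.

S -> a | e | NN | SA; A -> a; N -> a | NN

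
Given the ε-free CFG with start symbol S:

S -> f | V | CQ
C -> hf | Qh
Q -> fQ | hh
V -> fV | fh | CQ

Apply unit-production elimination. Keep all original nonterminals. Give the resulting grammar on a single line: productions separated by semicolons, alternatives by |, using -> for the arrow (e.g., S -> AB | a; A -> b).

S -> f | CQ | fV | fh; C -> Qh | hf; Q -> fQ | hh; V -> CQ | fV | fh

Unit productions: S->V.
Unit pairs (A ⇒* B via units): (S,V).
S: inherits non-unit rules of {S, V} → CQ | f | fV | fh.
C: inherits non-unit rules of {C} → Qh | hf.
Q: inherits non-unit rules of {Q} → fQ | hh.
V: inherits non-unit rules of {V} → CQ | fV | fh.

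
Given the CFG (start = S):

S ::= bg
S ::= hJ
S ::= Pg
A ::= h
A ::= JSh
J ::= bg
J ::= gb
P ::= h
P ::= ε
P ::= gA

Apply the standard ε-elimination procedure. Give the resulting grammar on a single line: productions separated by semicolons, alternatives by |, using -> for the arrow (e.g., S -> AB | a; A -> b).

Nullable set: {P}.
S -> Pg: P nullable, giving Pg | g.
Drop P -> ε.
Unchanged (no nullable symbols): S -> bg; S -> hJ; A -> JSh; A -> h; J -> bg; J -> gb; P -> gA; P -> h.

S -> g | Pg | bg | hJ; A -> h | JSh; J -> bg | gb; P -> h | gA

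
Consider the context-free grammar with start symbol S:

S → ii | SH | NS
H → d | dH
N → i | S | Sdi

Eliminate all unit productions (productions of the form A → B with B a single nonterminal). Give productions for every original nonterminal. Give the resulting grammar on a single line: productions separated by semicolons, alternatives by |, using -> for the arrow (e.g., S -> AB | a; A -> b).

S -> NS | SH | ii; H -> d | dH; N -> i | NS | SH | ii | Sdi

Unit productions: N->S.
Unit pairs (A ⇒* B via units): (N,S).
S: inherits non-unit rules of {S} → NS | SH | ii.
H: inherits non-unit rules of {H} → d | dH.
N: inherits non-unit rules of {N, S} → NS | SH | Sdi | i | ii.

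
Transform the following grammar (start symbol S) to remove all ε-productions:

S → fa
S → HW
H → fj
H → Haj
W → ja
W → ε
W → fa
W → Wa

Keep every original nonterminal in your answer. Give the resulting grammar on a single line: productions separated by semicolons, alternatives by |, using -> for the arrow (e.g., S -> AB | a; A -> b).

Nullable set: {W}.
S -> HW: W nullable, giving H | HW.
Drop W -> ε.
W -> Wa: W nullable, giving Wa | a.
Unchanged (no nullable symbols): S -> fa; H -> Haj; H -> fj; W -> fa; W -> ja.

S -> H | HW | fa; H -> fj | Haj; W -> a | Wa | fa | ja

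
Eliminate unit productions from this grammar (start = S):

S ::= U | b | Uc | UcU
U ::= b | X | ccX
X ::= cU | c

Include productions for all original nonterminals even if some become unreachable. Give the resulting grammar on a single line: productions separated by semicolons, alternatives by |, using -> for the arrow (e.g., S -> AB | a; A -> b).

Unit productions: S->U, U->X.
Unit pairs (A ⇒* B via units): (S,U), (S,X), (U,X).
S: inherits non-unit rules of {S, U, X} → Uc | UcU | b | c | cU | ccX.
U: inherits non-unit rules of {U, X} → b | c | cU | ccX.
X: inherits non-unit rules of {X} → c | cU.

S -> b | c | Uc | cU | UcU | ccX; U -> b | c | cU | ccX; X -> c | cU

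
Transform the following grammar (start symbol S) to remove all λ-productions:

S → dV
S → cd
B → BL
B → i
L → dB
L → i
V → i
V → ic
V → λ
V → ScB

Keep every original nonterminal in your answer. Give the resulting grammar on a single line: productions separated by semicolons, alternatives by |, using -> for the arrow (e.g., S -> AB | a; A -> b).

Nullable set: {V}.
S -> dV: V nullable, giving d | dV.
Drop V -> λ.
Unchanged (no nullable symbols): S -> cd; B -> BL; B -> i; L -> dB; L -> i; V -> ScB; V -> i; V -> ic.

S -> d | cd | dV; B -> i | BL; L -> i | dB; V -> i | ic | ScB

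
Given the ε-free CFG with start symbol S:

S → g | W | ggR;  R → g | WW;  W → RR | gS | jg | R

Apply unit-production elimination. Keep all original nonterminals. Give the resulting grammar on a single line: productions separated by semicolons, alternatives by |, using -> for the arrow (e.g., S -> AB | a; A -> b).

S -> g | RR | WW | gS | jg | ggR; R -> g | WW; W -> g | RR | WW | gS | jg

Unit productions: S->W, W->R.
Unit pairs (A ⇒* B via units): (S,R), (S,W), (W,R).
S: inherits non-unit rules of {R, S, W} → RR | WW | g | gS | ggR | jg.
R: inherits non-unit rules of {R} → WW | g.
W: inherits non-unit rules of {R, W} → RR | WW | g | gS | jg.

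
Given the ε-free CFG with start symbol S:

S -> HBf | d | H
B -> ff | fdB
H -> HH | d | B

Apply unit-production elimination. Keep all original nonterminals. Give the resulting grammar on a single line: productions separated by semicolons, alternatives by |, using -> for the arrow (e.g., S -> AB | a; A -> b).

S -> d | HH | ff | HBf | fdB; B -> ff | fdB; H -> d | HH | ff | fdB

Unit productions: H->B, S->H.
Unit pairs (A ⇒* B via units): (H,B), (S,B), (S,H).
S: inherits non-unit rules of {B, H, S} → HBf | HH | d | fdB | ff.
B: inherits non-unit rules of {B} → fdB | ff.
H: inherits non-unit rules of {B, H} → HH | d | fdB | ff.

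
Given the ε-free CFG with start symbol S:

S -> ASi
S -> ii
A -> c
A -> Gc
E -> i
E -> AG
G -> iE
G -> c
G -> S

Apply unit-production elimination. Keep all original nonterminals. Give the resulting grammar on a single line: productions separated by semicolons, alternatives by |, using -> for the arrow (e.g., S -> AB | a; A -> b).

S -> ii | ASi; A -> c | Gc; E -> i | AG; G -> c | iE | ii | ASi

Unit productions: G->S.
Unit pairs (A ⇒* B via units): (G,S).
S: inherits non-unit rules of {S} → ASi | ii.
A: inherits non-unit rules of {A} → Gc | c.
E: inherits non-unit rules of {E} → AG | i.
G: inherits non-unit rules of {G, S} → ASi | c | iE | ii.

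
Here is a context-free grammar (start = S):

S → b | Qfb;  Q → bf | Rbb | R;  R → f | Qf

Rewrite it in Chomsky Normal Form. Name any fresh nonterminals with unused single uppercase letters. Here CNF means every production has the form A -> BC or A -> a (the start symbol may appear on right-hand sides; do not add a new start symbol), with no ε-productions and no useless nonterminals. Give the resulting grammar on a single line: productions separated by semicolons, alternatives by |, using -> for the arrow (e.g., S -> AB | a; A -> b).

No ε-productions.
After unit-elimination: S -> b | Qfb; Q -> f | Qf | bf | Rbb; R -> f | Qf.
TERM: introduce B -> b, A -> f and substitute in every rule of length ≥2.
BIN: Q -> RBB becomes Q -> RC, C -> BB; S -> QAB becomes S -> QD, D -> AB.

S -> b | QD; A -> f; B -> b; C -> BB; D -> AB; Q -> f | BA | QA | RC; R -> f | QA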